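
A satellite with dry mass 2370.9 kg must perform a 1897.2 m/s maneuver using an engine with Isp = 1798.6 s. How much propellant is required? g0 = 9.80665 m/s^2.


ve = Isp * g0 = 1798.6 * 9.80665 = 17638.240690 m/s
mass ratio = exp(dv/ve) = exp(1897.2/17638.240690) = 1.11355962
m_prop = m_dry * (mr - 1) = 2370.9 * (1.11355962 - 1)
m_prop = 269.2385 kg

269.2385 kg


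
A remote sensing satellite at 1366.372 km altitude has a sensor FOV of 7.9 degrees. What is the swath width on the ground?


FOV = 7.9 deg = 0.137881 rad
swath = 2 * alt * tan(FOV/2) = 2 * 1366.372 * tan(0.06894051)
swath = 2 * 1366.372 * 0.06904993
swath = 188.6958 km

188.6958 km


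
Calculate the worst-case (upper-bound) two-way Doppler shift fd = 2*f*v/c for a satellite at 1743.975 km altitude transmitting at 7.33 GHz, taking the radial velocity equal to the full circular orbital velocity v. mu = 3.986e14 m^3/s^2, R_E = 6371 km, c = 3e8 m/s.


r = 8.114975e+06 m
v = sqrt(mu/r) = 7008.4996 m/s (worst-case radial velocity)
f = 7.33 GHz = 7.33e+09 Hz
fd = 2*f*v/c = 2*7.33e+09*7008.4996/3.0e+08
fd = 342482.0147 Hz

342482.0147 Hz


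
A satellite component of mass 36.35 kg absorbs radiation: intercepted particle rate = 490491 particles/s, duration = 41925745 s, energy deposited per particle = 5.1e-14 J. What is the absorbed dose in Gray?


Total energy deposited = rate * time * E_per
  = 490491 * 41925745 * 5.1e-14 = 1.0488 J
Dose = E_total / mass = 1.0488 / 36.35
Dose = 0.02885211 Gy

0.0289 Gy


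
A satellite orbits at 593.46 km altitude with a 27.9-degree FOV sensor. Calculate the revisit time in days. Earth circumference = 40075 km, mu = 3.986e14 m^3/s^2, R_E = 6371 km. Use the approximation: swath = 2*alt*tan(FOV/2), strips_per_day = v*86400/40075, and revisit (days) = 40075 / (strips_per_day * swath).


swath = 2*593.46*tan(0.2434734) = 294.8325 km
v = sqrt(mu/r) = 7565.2785 m/s = 7.5653 km/s
strips/day = v*86400/40075 = 7.5653*86400/40075 = 16.3104
coverage/day = strips * swath = 16.3104 * 294.8325 = 4808.8411 km
revisit = 40075 / 4808.8411 = 8.3336 days

8.3336 days


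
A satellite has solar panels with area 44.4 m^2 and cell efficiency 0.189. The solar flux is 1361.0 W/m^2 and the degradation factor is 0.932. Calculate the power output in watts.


P = area * eta * S * degradation
P = 44.4 * 0.189 * 1361.0 * 0.932
P = 10644.3418 W

10644.3418 W


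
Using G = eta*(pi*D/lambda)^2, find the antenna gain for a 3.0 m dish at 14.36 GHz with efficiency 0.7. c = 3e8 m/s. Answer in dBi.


lambda = c/f = 3e8 / 1.436e+10 = 0.02089136 m
G = eta*(pi*D/lambda)^2 = 0.7*(pi*3.0/0.02089136)^2
G = 142464.5023 (linear)
G = 10*log10(142464.5023) = 51.5371 dBi

51.5371 dBi


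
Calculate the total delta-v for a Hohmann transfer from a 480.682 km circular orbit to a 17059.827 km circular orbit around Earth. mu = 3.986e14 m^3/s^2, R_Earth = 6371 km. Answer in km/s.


r1 = 6851.6820 km = 6.851682e+06 m
r2 = 23430.8270 km = 2.3430827e+07 m
dv1 = sqrt(mu/r1)*(sqrt(2*r2/(r1+r2)) - 1) = 1860.8940 m/s
dv2 = sqrt(mu/r2)*(1 - sqrt(2*r1/(r1+r2))) = 1349.9838 m/s
total dv = |dv1| + |dv2| = 1860.8940 + 1349.9838 = 3210.8778 m/s = 3.2109 km/s

3.2109 km/s


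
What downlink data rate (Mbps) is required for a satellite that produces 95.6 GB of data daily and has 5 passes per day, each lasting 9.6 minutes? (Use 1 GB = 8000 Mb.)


total contact time = 5 * 9.6 * 60 = 2880.0000 s
data = 95.6 GB = 764800.0000 Mb
rate = 764800.0000 / 2880.0000 = 265.5556 Mbps

265.5556 Mbps


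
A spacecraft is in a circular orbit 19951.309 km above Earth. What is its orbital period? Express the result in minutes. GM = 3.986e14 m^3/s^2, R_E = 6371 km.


r = 26322.3090 km = 2.6322309e+07 m
T = 2*pi*sqrt(r^3/mu) = 2*pi*sqrt(1.8237779e+22 / 3.986e14)
T = 42500.8089 s = 708.3468 min

708.3468 minutes


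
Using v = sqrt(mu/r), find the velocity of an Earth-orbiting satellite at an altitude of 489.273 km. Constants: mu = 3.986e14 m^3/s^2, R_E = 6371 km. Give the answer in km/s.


r = R_E + alt = 6371.0 + 489.273 = 6860.2730 km = 6.860273e+06 m
v = sqrt(mu/r) = sqrt(3.986e14 / 6.860273e+06) = 7622.5090 m/s = 7.6225 km/s

7.6225 km/s


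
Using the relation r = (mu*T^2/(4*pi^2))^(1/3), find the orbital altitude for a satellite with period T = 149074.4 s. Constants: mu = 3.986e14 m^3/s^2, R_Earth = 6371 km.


T = 149074.4 s
r = (mu*T^2/(4*pi^2))^(1/3) = (3.986e14 * 149074.4^2 / (4*pi^2))^(1/3)
r = 6.0766082e+07 m = 60766.0816 km
alt = r - R_E = 60766.0816 - 6371 = 54395.0816 km

54395.0816 km


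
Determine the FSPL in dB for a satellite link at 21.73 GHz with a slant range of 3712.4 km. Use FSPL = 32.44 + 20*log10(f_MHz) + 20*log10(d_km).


f = 21.73 GHz = 21730.0000 MHz
d = 3712.4 km
FSPL = 32.44 + 20*log10(21730.0000) + 20*log10(3712.4)
FSPL = 32.44 + 86.7412 + 71.3931
FSPL = 190.5743 dB

190.5743 dB


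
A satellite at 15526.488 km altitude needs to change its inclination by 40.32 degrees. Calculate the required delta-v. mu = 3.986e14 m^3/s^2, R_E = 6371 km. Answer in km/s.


r = 21897.4880 km = 2.1897488e+07 m
V = sqrt(mu/r) = 4266.4975 m/s
di = 40.32 deg = 0.7037168 rad
dV = 2*V*sin(di/2) = 2*4266.4975*sin(0.3518584)
dV = 2940.8364 m/s = 2.9408 km/s

2.9408 km/s


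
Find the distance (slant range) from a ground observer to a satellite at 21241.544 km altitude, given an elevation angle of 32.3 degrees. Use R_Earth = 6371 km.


h = 21241.544 km, el = 32.3 deg
d = -R_E*sin(el) + sqrt((R_E*sin(el))^2 + 2*R_E*h + h^2)
d = -6371.0000*sin(0.5637413) + sqrt((6371.0000*0.5343523)^2 + 2*6371.0000*21241.544 + 21241.544^2)
d = 23677.9713 km

23677.9713 km


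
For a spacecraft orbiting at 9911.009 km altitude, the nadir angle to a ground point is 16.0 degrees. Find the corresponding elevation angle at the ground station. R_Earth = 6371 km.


r = R_E + alt = 16282.0090 km
Law of sines in the satellite / Earth-center / ground-point triangle:
  sin(nadir)/R_E = sin(90 + el)/r  =>  cos(el) = (r/R_E)*sin(nadir)
cos(el) = (16282.0090 / 6371.0000) * sin(16.0 deg) = 0.704431
el = arccos(0.704431) = 45.2164 deg
(Earth-central angle = 90 - nadir - el = 28.7836 deg)

45.2164 degrees


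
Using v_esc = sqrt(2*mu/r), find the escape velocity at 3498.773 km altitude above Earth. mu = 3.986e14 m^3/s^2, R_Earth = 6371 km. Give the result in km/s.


r = 6371.0 + 3498.773 = 9869.7730 km = 9.869773e+06 m
v_esc = sqrt(2*mu/r) = sqrt(2*3.986e14 / 9.869773e+06)
v_esc = 8987.3171 m/s = 8.9873 km/s

8.9873 km/s


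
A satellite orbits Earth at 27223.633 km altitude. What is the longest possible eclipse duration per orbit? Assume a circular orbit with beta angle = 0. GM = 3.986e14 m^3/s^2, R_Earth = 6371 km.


r = 33594.6330 km
T = 1021.3270 min
Eclipse fraction = arcsin(R_E/r)/pi = arcsin(6371.0000/33594.6330)/pi
= arcsin(0.1896434)/pi = 0.06073319
Eclipse duration = 0.06073319 * 1021.3270 = 62.0284 min

62.0284 minutes


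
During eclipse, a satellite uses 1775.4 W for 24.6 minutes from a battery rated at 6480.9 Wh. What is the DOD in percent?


E_used = P * t / 60 = 1775.4 * 24.6 / 60 = 727.9140 Wh
DOD = E_used / E_total * 100 = 727.9140 / 6480.9 * 100
DOD = 11.2317 %

11.2317 %


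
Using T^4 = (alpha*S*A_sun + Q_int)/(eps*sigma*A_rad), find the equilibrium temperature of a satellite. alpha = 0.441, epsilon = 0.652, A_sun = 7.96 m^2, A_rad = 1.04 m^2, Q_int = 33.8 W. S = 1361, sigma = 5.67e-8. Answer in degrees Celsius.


Numerator = alpha*S*A_sun + Q_int = 0.441*1361*7.96 + 33.8 = 4811.4000 W
Denominator = eps*sigma*A_rad = 0.652*5.67e-8*1.04 = 3.8447136e-08 W/K^4
T^4 = 1.2514326e+11 K^4
T = 594.7739 K = 321.6239 C

321.6239 degrees Celsius


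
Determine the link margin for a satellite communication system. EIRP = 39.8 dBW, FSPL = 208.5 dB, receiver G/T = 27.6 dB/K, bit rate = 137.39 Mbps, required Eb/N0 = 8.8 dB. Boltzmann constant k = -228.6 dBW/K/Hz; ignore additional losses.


C/N0 = EIRP - FSPL + G/T - k = 39.8 - 208.5 + 27.6 - (-228.6)
C/N0 = 87.5000 dB-Hz
R_b = 137.39 Mbps = 1.3739e+08 bps -> 10*log10(R_b) = 81.3796 dB-Hz
Eb/N0 = C/N0 - 10*log10(R_b) = 87.5000 - 81.3796 = 6.1204 dB
Margin = Eb/N0 - Eb/N0_req = 6.1204 - 8.8 = -2.6796 dB (negative margin: link does not close)

-2.6796 dB


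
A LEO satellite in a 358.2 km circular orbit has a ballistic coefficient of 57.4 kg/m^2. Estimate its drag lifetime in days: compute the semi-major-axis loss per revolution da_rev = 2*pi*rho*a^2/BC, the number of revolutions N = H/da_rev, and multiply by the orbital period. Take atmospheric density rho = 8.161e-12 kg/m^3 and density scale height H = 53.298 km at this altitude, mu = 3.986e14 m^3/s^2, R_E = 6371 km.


a = R_E + alt = 6729.2000 km = 6.7292e+06 m
da_rev = 2*pi*rho*a^2/BC = 2*pi*8.161e-12*(6.7292e+06)^2/57.4 = 40.451835 m per revolution
N = H/da_rev = 53298.0000 m / 40.451835 m = 1317.5669 revolutions
P = 2*pi*sqrt(a^3/mu) = 5493.5917 s
lifetime = N*P = 1317.5669 * 5493.5917 = 7.2381747e+06 s = 83.7752 days

83.7752 days


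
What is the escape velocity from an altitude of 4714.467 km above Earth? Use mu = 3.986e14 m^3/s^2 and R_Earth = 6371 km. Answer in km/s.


r = 6371.0 + 4714.467 = 11085.4670 km = 1.1085467e+07 m
v_esc = sqrt(2*mu/r) = sqrt(2*3.986e14 / 1.1085467e+07)
v_esc = 8480.2108 m/s = 8.4802 km/s

8.4802 km/s


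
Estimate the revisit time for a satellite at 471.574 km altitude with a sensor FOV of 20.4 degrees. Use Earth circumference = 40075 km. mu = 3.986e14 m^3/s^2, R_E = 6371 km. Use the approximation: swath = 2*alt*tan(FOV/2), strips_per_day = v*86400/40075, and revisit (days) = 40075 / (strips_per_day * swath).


swath = 2*471.574*tan(0.1780236) = 169.6991 km
v = sqrt(mu/r) = 7632.3609 m/s = 7.6324 km/s
strips/day = v*86400/40075 = 7.6324*86400/40075 = 16.4550
coverage/day = strips * swath = 16.4550 * 169.6991 = 2792.4067 km
revisit = 40075 / 2792.4067 = 14.3514 days

14.3514 days


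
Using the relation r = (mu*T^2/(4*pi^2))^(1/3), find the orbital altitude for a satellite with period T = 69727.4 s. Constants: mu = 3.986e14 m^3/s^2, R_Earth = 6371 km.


T = 69727.4 s
r = (mu*T^2/(4*pi^2))^(1/3) = (3.986e14 * 69727.4^2 / (4*pi^2))^(1/3)
r = 3.6615208e+07 m = 36615.2075 km
alt = r - R_E = 36615.2075 - 6371 = 30244.2075 km

30244.2075 km


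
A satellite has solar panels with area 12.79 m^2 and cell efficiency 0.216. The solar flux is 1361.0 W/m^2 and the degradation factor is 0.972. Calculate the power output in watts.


P = area * eta * S * degradation
P = 12.79 * 0.216 * 1361.0 * 0.972
P = 3654.6744 W

3654.6744 W


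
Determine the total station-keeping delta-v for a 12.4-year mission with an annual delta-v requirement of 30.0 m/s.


dV = rate * years = 30.0 * 12.4
dV = 372.0000 m/s

372.0000 m/s


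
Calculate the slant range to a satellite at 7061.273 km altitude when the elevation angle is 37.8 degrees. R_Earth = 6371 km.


h = 7061.273 km, el = 37.8 deg
d = -R_E*sin(el) + sqrt((R_E*sin(el))^2 + 2*R_E*h + h^2)
d = -6371.0000*sin(0.6597345) + sqrt((6371.0000*0.6129071)^2 + 2*6371.0000*7061.273 + 7061.273^2)
d = 8548.4427 km

8548.4427 km


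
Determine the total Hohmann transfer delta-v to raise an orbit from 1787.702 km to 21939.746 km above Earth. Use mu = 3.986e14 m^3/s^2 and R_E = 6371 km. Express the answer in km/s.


r1 = 8158.7020 km = 8.158702e+06 m
r2 = 28310.7460 km = 2.8310746e+07 m
dv1 = sqrt(mu/r1)*(sqrt(2*r2/(r1+r2)) - 1) = 1719.6253 m/s
dv2 = sqrt(mu/r2)*(1 - sqrt(2*r1/(r1+r2))) = 1242.3750 m/s
total dv = |dv1| + |dv2| = 1719.6253 + 1242.3750 = 2962.0003 m/s = 2.9620 km/s

2.9620 km/s


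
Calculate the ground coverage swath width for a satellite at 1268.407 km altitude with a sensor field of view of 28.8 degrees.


FOV = 28.8 deg = 0.5026548 rad
swath = 2 * alt * tan(FOV/2) = 2 * 1268.407 * tan(0.2513274)
swath = 2 * 1268.407 * 0.2567564
swath = 651.3431 km

651.3431 km


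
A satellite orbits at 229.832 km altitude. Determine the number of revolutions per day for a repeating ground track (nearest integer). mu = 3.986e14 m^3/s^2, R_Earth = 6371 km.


r = 6.600832e+06 m
T = 2*pi*sqrt(r^3/mu) = 5337.1479 s = 88.9525 min
revs/day = 1440 / 88.9525 = 16.1884
Rounded: 16 revolutions per day

16 revolutions per day


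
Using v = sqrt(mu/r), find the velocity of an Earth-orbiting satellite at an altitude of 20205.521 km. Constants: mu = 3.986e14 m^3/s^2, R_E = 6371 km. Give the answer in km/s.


r = R_E + alt = 6371.0 + 20205.521 = 26576.5210 km = 2.6576521e+07 m
v = sqrt(mu/r) = sqrt(3.986e14 / 2.6576521e+07) = 3872.7511 m/s = 3.8728 km/s

3.8728 km/s


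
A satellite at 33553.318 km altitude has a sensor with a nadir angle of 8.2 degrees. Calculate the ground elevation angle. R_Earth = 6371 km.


r = R_E + alt = 39924.3180 km
Law of sines in the satellite / Earth-center / ground-point triangle:
  sin(nadir)/R_E = sin(90 + el)/r  =>  cos(el) = (r/R_E)*sin(nadir)
cos(el) = (39924.3180 / 6371.0000) * sin(8.2 deg) = 0.8937942
el = arccos(0.8937942) = 26.6460 deg
(Earth-central angle = 90 - nadir - el = 55.1540 deg)

26.6460 degrees


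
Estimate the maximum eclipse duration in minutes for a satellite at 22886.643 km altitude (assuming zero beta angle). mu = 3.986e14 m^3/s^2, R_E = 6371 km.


r = 29257.6430 km
T = 830.0781 min
Eclipse fraction = arcsin(R_E/r)/pi = arcsin(6371.0000/29257.6430)/pi
= arcsin(0.2177551)/pi = 0.0698734
Eclipse duration = 0.0698734 * 830.0781 = 58.0004 min

58.0004 minutes


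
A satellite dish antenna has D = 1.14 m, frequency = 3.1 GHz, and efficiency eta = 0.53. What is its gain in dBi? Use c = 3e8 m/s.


lambda = c/f = 3e8 / 3.1e+09 = 0.09677419 m
G = eta*(pi*D/lambda)^2 = 0.53*(pi*1.14/0.09677419)^2
G = 725.8823 (linear)
G = 10*log10(725.8823) = 28.6087 dBi

28.6087 dBi


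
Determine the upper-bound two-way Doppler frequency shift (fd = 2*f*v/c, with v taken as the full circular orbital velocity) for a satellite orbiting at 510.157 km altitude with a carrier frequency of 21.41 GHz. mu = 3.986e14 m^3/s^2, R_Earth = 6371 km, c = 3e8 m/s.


r = 6.881157e+06 m
v = sqrt(mu/r) = 7610.9333 m/s (worst-case radial velocity)
f = 21.41 GHz = 2.141e+10 Hz
fd = 2*f*v/c = 2*2.141e+10*7610.9333/3.0e+08
fd = 1.0863339e+06 Hz

1.0863e+06 Hz


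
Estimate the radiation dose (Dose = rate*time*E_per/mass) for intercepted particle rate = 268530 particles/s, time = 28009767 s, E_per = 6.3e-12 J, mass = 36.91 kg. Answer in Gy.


Total energy deposited = rate * time * E_per
  = 268530 * 28009767 * 6.3e-12 = 47.3852 J
Dose = E_total / mass = 47.3852 / 36.91
Dose = 1.2838 Gy

1.2838 Gy


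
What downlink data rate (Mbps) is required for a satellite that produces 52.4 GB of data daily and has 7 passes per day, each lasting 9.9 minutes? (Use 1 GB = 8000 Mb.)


total contact time = 7 * 9.9 * 60 = 4158.0000 s
data = 52.4 GB = 419200.0000 Mb
rate = 419200.0000 / 4158.0000 = 100.8177 Mbps

100.8177 Mbps


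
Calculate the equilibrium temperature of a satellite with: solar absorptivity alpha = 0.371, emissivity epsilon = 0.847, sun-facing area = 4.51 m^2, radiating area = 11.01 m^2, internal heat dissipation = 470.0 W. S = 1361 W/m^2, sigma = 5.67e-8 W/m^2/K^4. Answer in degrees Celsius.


Numerator = alpha*S*A_sun + Q_int = 0.371*1361*4.51 + 470.0 = 2747.2388 W
Denominator = eps*sigma*A_rad = 0.847*5.67e-8*11.01 = 5.2875415e-07 W/K^4
T^4 = 5.1956827e+09 K^4
T = 268.4792 K = -4.6708 C

-4.6708 degrees Celsius


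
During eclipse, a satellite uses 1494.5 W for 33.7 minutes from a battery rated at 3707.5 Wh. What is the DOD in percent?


E_used = P * t / 60 = 1494.5 * 33.7 / 60 = 839.4108 Wh
DOD = E_used / E_total * 100 = 839.4108 / 3707.5 * 100
DOD = 22.6409 %

22.6409 %


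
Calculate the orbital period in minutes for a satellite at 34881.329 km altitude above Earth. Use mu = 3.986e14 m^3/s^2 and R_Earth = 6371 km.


r = 41252.3290 km = 4.1252329e+07 m
T = 2*pi*sqrt(r^3/mu) = 2*pi*sqrt(7.0201343e+22 / 3.986e14)
T = 83384.2315 s = 1389.7372 min

1389.7372 minutes


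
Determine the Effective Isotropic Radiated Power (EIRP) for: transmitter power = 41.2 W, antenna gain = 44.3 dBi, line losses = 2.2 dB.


Pt = 41.2 W = 16.1490 dBW
EIRP = Pt_dBW + Gt - losses = 16.1490 + 44.3 - 2.2 = 58.2490 dBW

58.2490 dBW


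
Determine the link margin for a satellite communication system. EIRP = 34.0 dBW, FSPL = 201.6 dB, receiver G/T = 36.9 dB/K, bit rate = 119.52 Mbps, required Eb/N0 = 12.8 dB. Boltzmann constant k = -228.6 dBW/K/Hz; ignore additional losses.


C/N0 = EIRP - FSPL + G/T - k = 34.0 - 201.6 + 36.9 - (-228.6)
C/N0 = 97.9000 dB-Hz
R_b = 119.52 Mbps = 1.1952e+08 bps -> 10*log10(R_b) = 80.7744 dB-Hz
Eb/N0 = C/N0 - 10*log10(R_b) = 97.9000 - 80.7744 = 17.1256 dB
Margin = Eb/N0 - Eb/N0_req = 17.1256 - 12.8 = 4.3256 dB (link closes)

4.3256 dB


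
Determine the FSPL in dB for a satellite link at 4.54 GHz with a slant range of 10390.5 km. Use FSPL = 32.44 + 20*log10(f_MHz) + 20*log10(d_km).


f = 4.54 GHz = 4540.0000 MHz
d = 10390.5 km
FSPL = 32.44 + 20*log10(4540.0000) + 20*log10(10390.5)
FSPL = 32.44 + 73.1411 + 80.3327
FSPL = 185.9138 dB

185.9138 dB


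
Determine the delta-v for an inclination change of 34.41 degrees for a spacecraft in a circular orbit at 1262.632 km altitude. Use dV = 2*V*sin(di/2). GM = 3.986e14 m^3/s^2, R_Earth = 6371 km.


r = 7633.6320 km = 7.633632e+06 m
V = sqrt(mu/r) = 7226.0845 m/s
di = 34.41 deg = 0.6005678 rad
dV = 2*V*sin(di/2) = 2*7226.0845*sin(0.3002839)
dV = 4274.8275 m/s = 4.2748 km/s

4.2748 km/s


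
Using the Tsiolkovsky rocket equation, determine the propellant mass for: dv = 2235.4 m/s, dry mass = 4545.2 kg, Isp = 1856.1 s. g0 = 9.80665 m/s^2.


ve = Isp * g0 = 1856.1 * 9.80665 = 18202.123065 m/s
mass ratio = exp(dv/ve) = exp(2235.4/18202.123065) = 1.13066940
m_prop = m_dry * (mr - 1) = 4545.2 * (1.13066940 - 1)
m_prop = 593.9186 kg

593.9186 kg


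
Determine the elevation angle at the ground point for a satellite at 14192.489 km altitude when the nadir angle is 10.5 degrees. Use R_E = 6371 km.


r = R_E + alt = 20563.4890 km
Law of sines in the satellite / Earth-center / ground-point triangle:
  sin(nadir)/R_E = sin(90 + el)/r  =>  cos(el) = (r/R_E)*sin(nadir)
cos(el) = (20563.4890 / 6371.0000) * sin(10.5 deg) = 0.5881962
el = arccos(0.5881962) = 53.9709 deg
(Earth-central angle = 90 - nadir - el = 25.5291 deg)

53.9709 degrees


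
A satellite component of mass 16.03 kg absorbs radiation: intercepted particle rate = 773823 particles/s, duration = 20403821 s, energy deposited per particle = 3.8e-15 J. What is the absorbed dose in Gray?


Total energy deposited = rate * time * E_per
  = 773823 * 20403821 * 3.8e-15 = 0.05999799 J
Dose = E_total / mass = 0.05999799 / 16.03
Dose = 0.003742857 Gy

0.0037 Gy


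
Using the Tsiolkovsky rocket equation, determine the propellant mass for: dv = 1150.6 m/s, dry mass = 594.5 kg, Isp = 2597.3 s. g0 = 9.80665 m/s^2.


ve = Isp * g0 = 2597.3 * 9.80665 = 25470.812045 m/s
mass ratio = exp(dv/ve) = exp(1150.6/25470.812045) = 1.04620913
m_prop = m_dry * (mr - 1) = 594.5 * (1.04620913 - 1)
m_prop = 27.4713 kg

27.4713 kg


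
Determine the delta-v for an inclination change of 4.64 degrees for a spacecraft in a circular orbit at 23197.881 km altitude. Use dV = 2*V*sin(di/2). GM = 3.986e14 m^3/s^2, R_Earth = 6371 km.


r = 29568.8810 km = 2.9568881e+07 m
V = sqrt(mu/r) = 3671.5648 m/s
di = 4.64 deg = 0.08098328 rad
dV = 2*V*sin(di/2) = 2*3671.5648*sin(0.04049164)
dV = 297.2541 m/s = 0.2972541 km/s

0.2973 km/s


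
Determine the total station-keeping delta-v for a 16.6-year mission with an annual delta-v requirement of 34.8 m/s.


dV = rate * years = 34.8 * 16.6
dV = 577.6800 m/s

577.6800 m/s


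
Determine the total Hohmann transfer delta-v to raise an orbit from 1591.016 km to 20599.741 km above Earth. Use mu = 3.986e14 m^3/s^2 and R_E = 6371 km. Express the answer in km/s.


r1 = 7962.0160 km = 7.962016e+06 m
r2 = 26970.7410 km = 2.6970741e+07 m
dv1 = sqrt(mu/r1)*(sqrt(2*r2/(r1+r2)) - 1) = 1716.7927 m/s
dv2 = sqrt(mu/r2)*(1 - sqrt(2*r1/(r1+r2))) = 1248.7764 m/s
total dv = |dv1| + |dv2| = 1716.7927 + 1248.7764 = 2965.5691 m/s = 2.9656 km/s

2.9656 km/s


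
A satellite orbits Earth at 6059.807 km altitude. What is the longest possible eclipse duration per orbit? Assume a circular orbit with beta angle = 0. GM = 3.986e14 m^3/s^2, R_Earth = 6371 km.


r = 12430.8070 km
T = 229.8841 min
Eclipse fraction = arcsin(R_E/r)/pi = arcsin(6371.0000/12430.8070)/pi
= arcsin(0.512517)/pi = 0.1712868
Eclipse duration = 0.1712868 * 229.8841 = 39.3761 min

39.3761 minutes


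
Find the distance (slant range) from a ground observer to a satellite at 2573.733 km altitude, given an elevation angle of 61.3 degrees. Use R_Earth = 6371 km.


h = 2573.733 km, el = 61.3 deg
d = -R_E*sin(el) + sqrt((R_E*sin(el))^2 + 2*R_E*h + h^2)
d = -6371.0000*sin(1.0699) + sqrt((6371.0000*0.8771462)^2 + 2*6371.0000*2573.733 + 2573.733^2)
d = 2816.9195 km

2816.9195 km


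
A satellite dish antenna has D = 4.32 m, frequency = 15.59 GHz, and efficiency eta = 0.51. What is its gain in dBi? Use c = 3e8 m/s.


lambda = c/f = 3e8 / 1.559e+10 = 0.0192431 m
G = eta*(pi*D/lambda)^2 = 0.51*(pi*4.32/0.0192431)^2
G = 253680.5298 (linear)
G = 10*log10(253680.5298) = 54.0429 dBi

54.0429 dBi


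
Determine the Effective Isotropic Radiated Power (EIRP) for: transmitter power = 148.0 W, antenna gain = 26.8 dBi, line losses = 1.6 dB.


Pt = 148.0 W = 21.7026 dBW
EIRP = Pt_dBW + Gt - losses = 21.7026 + 26.8 - 1.6 = 46.9026 dBW

46.9026 dBW


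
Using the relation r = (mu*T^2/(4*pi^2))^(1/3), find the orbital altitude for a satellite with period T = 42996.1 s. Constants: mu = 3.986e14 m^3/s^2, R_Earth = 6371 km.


T = 42996.1 s
r = (mu*T^2/(4*pi^2))^(1/3) = (3.986e14 * 42996.1^2 / (4*pi^2))^(1/3)
r = 2.6526415e+07 m = 26526.4151 km
alt = r - R_E = 26526.4151 - 6371 = 20155.4151 km

20155.4151 km


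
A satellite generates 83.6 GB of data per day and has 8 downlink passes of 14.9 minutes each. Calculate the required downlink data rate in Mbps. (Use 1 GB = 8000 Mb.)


total contact time = 8 * 14.9 * 60 = 7152.0000 s
data = 83.6 GB = 668800.0000 Mb
rate = 668800.0000 / 7152.0000 = 93.5123 Mbps

93.5123 Mbps


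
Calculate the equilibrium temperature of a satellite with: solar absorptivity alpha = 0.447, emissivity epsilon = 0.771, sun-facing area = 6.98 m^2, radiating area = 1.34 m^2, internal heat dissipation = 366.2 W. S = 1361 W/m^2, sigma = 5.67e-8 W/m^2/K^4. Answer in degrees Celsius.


Numerator = alpha*S*A_sun + Q_int = 0.447*1361*6.98 + 366.2 = 4612.6017 W
Denominator = eps*sigma*A_rad = 0.771*5.67e-8*1.34 = 5.8579038e-08 W/K^4
T^4 = 7.8741506e+10 K^4
T = 529.7256 K = 256.5756 C

256.5756 degrees Celsius


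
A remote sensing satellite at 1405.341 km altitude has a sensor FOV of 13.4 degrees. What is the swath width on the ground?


FOV = 13.4 deg = 0.2338741 rad
swath = 2 * alt * tan(FOV/2) = 2 * 1405.341 * tan(0.1169371)
swath = 2 * 1405.341 * 0.117473
swath = 330.1793 km

330.1793 km


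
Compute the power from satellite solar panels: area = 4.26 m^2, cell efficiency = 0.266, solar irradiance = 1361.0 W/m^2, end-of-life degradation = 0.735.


P = area * eta * S * degradation
P = 4.26 * 0.266 * 1361.0 * 0.735
P = 1133.5396 W

1133.5396 W


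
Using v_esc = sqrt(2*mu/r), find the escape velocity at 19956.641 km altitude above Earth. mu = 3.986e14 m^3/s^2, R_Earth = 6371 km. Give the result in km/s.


r = 6371.0 + 19956.641 = 26327.6410 km = 2.6327641e+07 m
v_esc = sqrt(2*mu/r) = sqrt(2*3.986e14 / 2.6327641e+07)
v_esc = 5502.7233 m/s = 5.5027 km/s

5.5027 km/s


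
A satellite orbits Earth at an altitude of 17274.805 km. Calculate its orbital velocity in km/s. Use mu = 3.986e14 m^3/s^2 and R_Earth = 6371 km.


r = R_E + alt = 6371.0 + 17274.805 = 23645.8050 km = 2.3645805e+07 m
v = sqrt(mu/r) = sqrt(3.986e14 / 2.3645805e+07) = 4105.7414 m/s = 4.1057 km/s

4.1057 km/s


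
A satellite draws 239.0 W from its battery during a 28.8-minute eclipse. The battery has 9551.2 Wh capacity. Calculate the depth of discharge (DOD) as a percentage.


E_used = P * t / 60 = 239.0 * 28.8 / 60 = 114.7200 Wh
DOD = E_used / E_total * 100 = 114.7200 / 9551.2 * 100
DOD = 1.2011 %

1.2011 %


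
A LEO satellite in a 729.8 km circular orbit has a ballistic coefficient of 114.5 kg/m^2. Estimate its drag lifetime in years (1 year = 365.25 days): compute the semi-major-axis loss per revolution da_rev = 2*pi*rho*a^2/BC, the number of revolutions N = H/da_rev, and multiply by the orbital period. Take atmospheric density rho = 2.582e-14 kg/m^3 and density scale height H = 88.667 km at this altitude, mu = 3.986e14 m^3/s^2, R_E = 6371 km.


a = R_E + alt = 7100.8000 km = 7.1008e+06 m
da_rev = 2*pi*rho*a^2/BC = 2*pi*2.582e-14*(7.1008e+06)^2/114.5 = 0.0714406144 m per revolution
N = H/da_rev = 88667.0000 m / 0.0714406144 m = 1.2411287e+06 revolutions
P = 2*pi*sqrt(a^3/mu) = 5954.8680 s
lifetime = N*P = 1.2411287e+06 * 5954.8680 = 7.3907579e+09 s = 85541.1793 days
years = 85541.1793 / 365.25 = 234.1990 years

234.1990 years


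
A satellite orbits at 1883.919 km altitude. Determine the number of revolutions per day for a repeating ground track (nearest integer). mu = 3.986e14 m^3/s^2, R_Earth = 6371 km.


r = 8.254919e+06 m
T = 2*pi*sqrt(r^3/mu) = 7464.1515 s = 124.4025 min
revs/day = 1440 / 124.4025 = 11.5753
Rounded: 12 revolutions per day

12 revolutions per day


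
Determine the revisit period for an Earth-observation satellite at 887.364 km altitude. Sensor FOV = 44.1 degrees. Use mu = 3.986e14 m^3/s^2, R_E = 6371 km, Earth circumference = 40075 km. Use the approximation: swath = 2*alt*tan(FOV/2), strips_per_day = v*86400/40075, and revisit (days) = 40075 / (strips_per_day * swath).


swath = 2*887.364*tan(0.3848451) = 718.8388 km
v = sqrt(mu/r) = 7410.5301 m/s = 7.4105 km/s
strips/day = v*86400/40075 = 7.4105*86400/40075 = 15.9768
coverage/day = strips * swath = 15.9768 * 718.8388 = 11484.7362 km
revisit = 40075 / 11484.7362 = 3.4894 days

3.4894 days


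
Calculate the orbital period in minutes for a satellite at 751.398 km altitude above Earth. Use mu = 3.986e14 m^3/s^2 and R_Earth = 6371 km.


r = 7122.3980 km = 7.122398e+06 m
T = 2*pi*sqrt(r^3/mu) = 2*pi*sqrt(3.6130895e+20 / 3.986e14)
T = 5982.0574 s = 99.7010 min

99.7010 minutes


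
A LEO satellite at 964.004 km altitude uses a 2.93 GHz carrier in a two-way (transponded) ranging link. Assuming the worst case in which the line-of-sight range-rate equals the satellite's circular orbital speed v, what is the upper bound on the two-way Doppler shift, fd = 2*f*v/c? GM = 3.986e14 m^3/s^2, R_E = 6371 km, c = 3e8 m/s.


r = 7.335004e+06 m
v = sqrt(mu/r) = 7371.7139 m/s (worst-case radial velocity)
f = 2.93 GHz = 2.93e+09 Hz
fd = 2*f*v/c = 2*2.93e+09*7371.7139/3.0e+08
fd = 143994.1442 Hz

143994.1442 Hz


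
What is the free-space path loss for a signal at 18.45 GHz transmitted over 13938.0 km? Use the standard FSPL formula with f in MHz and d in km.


f = 18.45 GHz = 18450.0000 MHz
d = 13938.0 km
FSPL = 32.44 + 20*log10(18450.0000) + 20*log10(13938.0)
FSPL = 32.44 + 85.3199 + 82.8840
FSPL = 200.6439 dB

200.6439 dB


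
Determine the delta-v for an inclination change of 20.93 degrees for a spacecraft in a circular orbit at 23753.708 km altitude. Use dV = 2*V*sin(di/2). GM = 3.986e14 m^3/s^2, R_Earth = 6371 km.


r = 30124.7080 km = 3.0124708e+07 m
V = sqrt(mu/r) = 3637.5354 m/s
di = 20.93 deg = 0.3652974 rad
dV = 2*V*sin(di/2) = 2*3637.5354*sin(0.1826487)
dV = 1321.4064 m/s = 1.3214 km/s

1.3214 km/s


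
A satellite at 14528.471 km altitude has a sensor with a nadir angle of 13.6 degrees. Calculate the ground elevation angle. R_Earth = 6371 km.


r = R_E + alt = 20899.4710 km
Law of sines in the satellite / Earth-center / ground-point triangle:
  sin(nadir)/R_E = sin(90 + el)/r  =>  cos(el) = (r/R_E)*sin(nadir)
cos(el) = (20899.4710 / 6371.0000) * sin(13.6 deg) = 0.7713618
el = arccos(0.7713618) = 39.5237 deg
(Earth-central angle = 90 - nadir - el = 36.8763 deg)

39.5237 degrees


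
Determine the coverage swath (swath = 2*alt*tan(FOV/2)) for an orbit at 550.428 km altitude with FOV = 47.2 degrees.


FOV = 47.2 deg = 0.8237954 rad
swath = 2 * alt * tan(FOV/2) = 2 * 550.428 * tan(0.4118977)
swath = 2 * 550.428 * 0.4368893
swath = 480.9522 km

480.9522 km


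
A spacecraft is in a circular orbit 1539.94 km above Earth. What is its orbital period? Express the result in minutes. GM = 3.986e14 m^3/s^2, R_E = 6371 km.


r = 7910.9400 km = 7.91094e+06 m
T = 2*pi*sqrt(r^3/mu) = 2*pi*sqrt(4.9509013e+20 / 3.986e14)
T = 7002.5039 s = 116.7084 min

116.7084 minutes


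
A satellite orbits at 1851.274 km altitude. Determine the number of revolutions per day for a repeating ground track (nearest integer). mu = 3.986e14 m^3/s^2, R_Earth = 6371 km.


r = 8.222274e+06 m
T = 2*pi*sqrt(r^3/mu) = 7419.9186 s = 123.6653 min
revs/day = 1440 / 123.6653 = 11.6443
Rounded: 12 revolutions per day

12 revolutions per day


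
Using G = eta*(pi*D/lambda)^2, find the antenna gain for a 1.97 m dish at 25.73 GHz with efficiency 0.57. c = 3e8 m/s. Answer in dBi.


lambda = c/f = 3e8 / 2.573e+10 = 0.01165954 m
G = eta*(pi*D/lambda)^2 = 0.57*(pi*1.97/0.01165954)^2
G = 160599.4732 (linear)
G = 10*log10(160599.4732) = 52.0574 dBi

52.0574 dBi


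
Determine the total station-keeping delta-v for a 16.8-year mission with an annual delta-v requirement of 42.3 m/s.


dV = rate * years = 42.3 * 16.8
dV = 710.6400 m/s

710.6400 m/s


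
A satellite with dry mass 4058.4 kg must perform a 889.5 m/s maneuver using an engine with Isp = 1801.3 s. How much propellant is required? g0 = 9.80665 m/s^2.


ve = Isp * g0 = 1801.3 * 9.80665 = 17664.718645 m/s
mass ratio = exp(dv/ve) = exp(889.5/17664.718645) = 1.05164395
m_prop = m_dry * (mr - 1) = 4058.4 * (1.05164395 - 1)
m_prop = 209.5918 kg

209.5918 kg


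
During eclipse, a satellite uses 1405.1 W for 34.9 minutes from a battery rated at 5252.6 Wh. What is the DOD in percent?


E_used = P * t / 60 = 1405.1 * 34.9 / 60 = 817.2998 Wh
DOD = E_used / E_total * 100 = 817.2998 / 5252.6 * 100
DOD = 15.5599 %

15.5599 %


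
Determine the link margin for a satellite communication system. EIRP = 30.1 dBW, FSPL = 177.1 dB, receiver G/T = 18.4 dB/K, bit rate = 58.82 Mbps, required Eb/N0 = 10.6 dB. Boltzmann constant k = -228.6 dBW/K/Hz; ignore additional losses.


C/N0 = EIRP - FSPL + G/T - k = 30.1 - 177.1 + 18.4 - (-228.6)
C/N0 = 100.0000 dB-Hz
R_b = 58.82 Mbps = 5.882e+07 bps -> 10*log10(R_b) = 77.6953 dB-Hz
Eb/N0 = C/N0 - 10*log10(R_b) = 100.0000 - 77.6953 = 22.3047 dB
Margin = Eb/N0 - Eb/N0_req = 22.3047 - 10.6 = 11.7047 dB (link closes)

11.7047 dB


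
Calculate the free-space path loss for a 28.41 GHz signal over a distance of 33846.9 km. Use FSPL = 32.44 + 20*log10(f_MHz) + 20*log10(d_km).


f = 28.41 GHz = 28410.0000 MHz
d = 33846.9 km
FSPL = 32.44 + 20*log10(28410.0000) + 20*log10(33846.9)
FSPL = 32.44 + 89.0694 + 90.5904
FSPL = 212.0998 dB

212.0998 dB


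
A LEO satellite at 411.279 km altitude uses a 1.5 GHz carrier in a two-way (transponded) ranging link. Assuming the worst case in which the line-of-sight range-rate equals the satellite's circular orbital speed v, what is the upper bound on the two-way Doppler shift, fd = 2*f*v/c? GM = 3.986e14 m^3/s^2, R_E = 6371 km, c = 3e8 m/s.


r = 6.782279e+06 m
v = sqrt(mu/r) = 7666.2119 m/s (worst-case radial velocity)
f = 1.5 GHz = 1.5e+09 Hz
fd = 2*f*v/c = 2*1.5e+09*7666.2119/3.0e+08
fd = 76662.1194 Hz

76662.1194 Hz


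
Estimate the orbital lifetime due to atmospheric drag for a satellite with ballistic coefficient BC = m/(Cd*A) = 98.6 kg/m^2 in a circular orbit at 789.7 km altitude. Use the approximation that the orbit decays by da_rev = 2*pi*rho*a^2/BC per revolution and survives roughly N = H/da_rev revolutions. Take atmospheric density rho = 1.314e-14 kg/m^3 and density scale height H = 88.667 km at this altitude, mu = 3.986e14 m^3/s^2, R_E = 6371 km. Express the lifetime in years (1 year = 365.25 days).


a = R_E + alt = 7160.7000 km = 7.1607e+06 m
da_rev = 2*pi*rho*a^2/BC = 2*pi*1.314e-14*(7.1607e+06)^2/98.6 = 0.0429347835 m per revolution
N = H/da_rev = 88667.0000 m / 0.0429347835 m = 2.0651554e+06 revolutions
P = 2*pi*sqrt(a^3/mu) = 6030.3767 s
lifetime = N*P = 2.0651554e+06 * 6030.3767 = 1.2453665e+10 s = 144139.6407 days
years = 144139.6407 / 365.25 = 394.6328 years

394.6328 years


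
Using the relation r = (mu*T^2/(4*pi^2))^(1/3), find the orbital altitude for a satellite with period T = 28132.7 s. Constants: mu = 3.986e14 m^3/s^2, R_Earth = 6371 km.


T = 28132.7 s
r = (mu*T^2/(4*pi^2))^(1/3) = (3.986e14 * 28132.7^2 / (4*pi^2))^(1/3)
r = 1.9992486e+07 m = 19992.4858 km
alt = r - R_E = 19992.4858 - 6371 = 13621.4858 km

13621.4858 km


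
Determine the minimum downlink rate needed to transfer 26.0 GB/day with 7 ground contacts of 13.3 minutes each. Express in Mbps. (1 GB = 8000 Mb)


total contact time = 7 * 13.3 * 60 = 5586.0000 s
data = 26.0 GB = 208000.0000 Mb
rate = 208000.0000 / 5586.0000 = 37.2359 Mbps

37.2359 Mbps


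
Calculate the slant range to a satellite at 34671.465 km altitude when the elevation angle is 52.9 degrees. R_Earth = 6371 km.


h = 34671.465 km, el = 52.9 deg
d = -R_E*sin(el) + sqrt((R_E*sin(el))^2 + 2*R_E*h + h^2)
d = -6371.0000*sin(0.9232792) + sqrt((6371.0000*0.7975839)^2 + 2*6371.0000*34671.465 + 34671.465^2)
d = 35780.7390 km

35780.7390 km


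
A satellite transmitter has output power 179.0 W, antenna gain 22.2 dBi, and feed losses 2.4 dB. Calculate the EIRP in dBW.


Pt = 179.0 W = 22.5285 dBW
EIRP = Pt_dBW + Gt - losses = 22.5285 + 22.2 - 2.4 = 42.3285 dBW

42.3285 dBW


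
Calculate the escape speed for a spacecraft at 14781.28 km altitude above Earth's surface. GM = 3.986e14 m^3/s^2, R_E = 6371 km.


r = 6371.0 + 14781.28 = 21152.2800 km = 2.115228e+07 m
v_esc = sqrt(2*mu/r) = sqrt(2*3.986e14 / 2.115228e+07)
v_esc = 6139.1049 m/s = 6.1391 km/s

6.1391 km/s


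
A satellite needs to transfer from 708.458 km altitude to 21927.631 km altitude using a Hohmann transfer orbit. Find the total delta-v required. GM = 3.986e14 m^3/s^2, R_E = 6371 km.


r1 = 7079.4580 km = 7.079458e+06 m
r2 = 28298.6310 km = 2.8298631e+07 m
dv1 = sqrt(mu/r1)*(sqrt(2*r2/(r1+r2)) - 1) = 1987.1380 m/s
dv2 = sqrt(mu/r2)*(1 - sqrt(2*r1/(r1+r2))) = 1378.7738 m/s
total dv = |dv1| + |dv2| = 1987.1380 + 1378.7738 = 3365.9117 m/s = 3.3659 km/s

3.3659 km/s


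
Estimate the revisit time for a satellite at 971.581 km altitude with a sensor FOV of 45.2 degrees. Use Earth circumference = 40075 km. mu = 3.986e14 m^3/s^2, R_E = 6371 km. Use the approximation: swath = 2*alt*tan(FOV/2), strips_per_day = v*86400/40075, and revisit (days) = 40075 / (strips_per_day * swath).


swath = 2*971.581*tan(0.3944444) = 808.8603 km
v = sqrt(mu/r) = 7367.9094 m/s = 7.3679 km/s
strips/day = v*86400/40075 = 7.3679*86400/40075 = 15.8849
coverage/day = strips * swath = 15.8849 * 808.8603 = 12848.6646 km
revisit = 40075 / 12848.6646 = 3.1190 days

3.1190 days


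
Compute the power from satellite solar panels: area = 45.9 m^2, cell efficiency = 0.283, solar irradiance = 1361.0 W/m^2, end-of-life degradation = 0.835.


P = area * eta * S * degradation
P = 45.9 * 0.283 * 1361.0 * 0.835
P = 14761.9497 W

14761.9497 W


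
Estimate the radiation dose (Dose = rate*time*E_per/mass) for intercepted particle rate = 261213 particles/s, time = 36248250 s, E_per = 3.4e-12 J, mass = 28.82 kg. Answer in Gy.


Total energy deposited = rate * time * E_per
  = 261213 * 36248250 * 3.4e-12 = 32.1929 J
Dose = E_total / mass = 32.1929 / 28.82
Dose = 1.1170 Gy

1.1170 Gy


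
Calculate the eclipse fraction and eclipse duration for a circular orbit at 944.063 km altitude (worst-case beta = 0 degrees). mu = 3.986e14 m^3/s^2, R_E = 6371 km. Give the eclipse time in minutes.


r = 7315.0630 km
T = 103.7736 min
Eclipse fraction = arcsin(R_E/r)/pi = arcsin(6371.0000/7315.0630)/pi
= arcsin(0.8709426)/pi = 0.3364909
Eclipse duration = 0.3364909 * 103.7736 = 34.9189 min

34.9189 minutes


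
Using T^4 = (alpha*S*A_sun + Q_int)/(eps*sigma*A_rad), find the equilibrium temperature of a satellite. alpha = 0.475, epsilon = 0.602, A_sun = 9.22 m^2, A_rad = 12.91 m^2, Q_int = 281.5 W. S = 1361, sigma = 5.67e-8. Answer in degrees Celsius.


Numerator = alpha*S*A_sun + Q_int = 0.475*1361*9.22 + 281.5 = 6241.9995 W
Denominator = eps*sigma*A_rad = 0.602*5.67e-8*12.91 = 4.4066219e-07 W/K^4
T^4 = 1.4165044e+10 K^4
T = 344.9884 K = 71.8384 C

71.8384 degrees Celsius


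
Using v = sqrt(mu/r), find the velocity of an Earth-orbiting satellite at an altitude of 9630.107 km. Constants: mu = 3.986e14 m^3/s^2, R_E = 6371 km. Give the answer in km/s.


r = R_E + alt = 6371.0 + 9630.107 = 16001.1070 km = 1.6001107e+07 m
v = sqrt(mu/r) = sqrt(3.986e14 / 1.6001107e+07) = 4991.0697 m/s = 4.9911 km/s

4.9911 km/s


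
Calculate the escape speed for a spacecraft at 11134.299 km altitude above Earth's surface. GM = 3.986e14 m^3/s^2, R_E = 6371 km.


r = 6371.0 + 11134.299 = 17505.2990 km = 1.7505299e+07 m
v_esc = sqrt(2*mu/r) = sqrt(2*3.986e14 / 1.7505299e+07)
v_esc = 6748.3699 m/s = 6.7484 km/s

6.7484 km/s


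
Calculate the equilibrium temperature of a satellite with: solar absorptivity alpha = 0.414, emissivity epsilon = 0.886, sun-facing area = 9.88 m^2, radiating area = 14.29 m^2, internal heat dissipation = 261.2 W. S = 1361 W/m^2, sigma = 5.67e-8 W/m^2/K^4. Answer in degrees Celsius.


Numerator = alpha*S*A_sun + Q_int = 0.414*1361*9.88 + 261.2 = 5828.1255 W
Denominator = eps*sigma*A_rad = 0.886*5.67e-8*14.29 = 7.178753e-07 W/K^4
T^4 = 8.1185765e+09 K^4
T = 300.1719 K = 27.0219 C

27.0219 degrees Celsius


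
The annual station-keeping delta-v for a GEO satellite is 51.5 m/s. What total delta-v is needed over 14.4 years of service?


dV = rate * years = 51.5 * 14.4
dV = 741.6000 m/s

741.6000 m/s


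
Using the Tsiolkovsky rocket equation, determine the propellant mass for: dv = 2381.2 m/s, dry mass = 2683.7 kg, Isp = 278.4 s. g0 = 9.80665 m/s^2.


ve = Isp * g0 = 278.4 * 9.80665 = 2730.171360 m/s
mass ratio = exp(dv/ve) = exp(2381.2/2730.171360) = 2.39211924
m_prop = m_dry * (mr - 1) = 2683.7 * (2.39211924 - 1)
m_prop = 3736.0304 kg

3736.0304 kg


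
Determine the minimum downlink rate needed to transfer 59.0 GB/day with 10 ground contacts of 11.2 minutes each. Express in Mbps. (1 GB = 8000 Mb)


total contact time = 10 * 11.2 * 60 = 6720.0000 s
data = 59.0 GB = 472000.0000 Mb
rate = 472000.0000 / 6720.0000 = 70.2381 Mbps

70.2381 Mbps


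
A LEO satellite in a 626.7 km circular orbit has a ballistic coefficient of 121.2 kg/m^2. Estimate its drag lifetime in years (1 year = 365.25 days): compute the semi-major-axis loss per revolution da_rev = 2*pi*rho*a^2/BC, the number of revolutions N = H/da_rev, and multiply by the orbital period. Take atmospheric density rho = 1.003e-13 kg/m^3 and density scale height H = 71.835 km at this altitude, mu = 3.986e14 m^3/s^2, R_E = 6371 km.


a = R_E + alt = 6997.7000 km = 6.9977e+06 m
da_rev = 2*pi*rho*a^2/BC = 2*pi*1.003e-13*(6.9977e+06)^2/121.2 = 0.254617835 m per revolution
N = H/da_rev = 71835.0000 m / 0.254617835 m = 282128.7047 revolutions
P = 2*pi*sqrt(a^3/mu) = 5825.6475 s
lifetime = N*P = 282128.7047 * 5825.6475 = 1.6435824e+09 s = 19022.9442 days
years = 19022.9442 / 365.25 = 52.0820 years

52.0820 years


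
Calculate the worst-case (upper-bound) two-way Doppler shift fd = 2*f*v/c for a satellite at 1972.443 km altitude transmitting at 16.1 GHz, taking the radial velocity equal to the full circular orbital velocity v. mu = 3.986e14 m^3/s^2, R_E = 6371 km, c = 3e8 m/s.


r = 8.343443e+06 m
v = sqrt(mu/r) = 6911.8769 m/s (worst-case radial velocity)
f = 16.1 GHz = 1.61e+10 Hz
fd = 2*f*v/c = 2*1.61e+10*6911.8769/3.0e+08
fd = 741874.7885 Hz

741874.7885 Hz


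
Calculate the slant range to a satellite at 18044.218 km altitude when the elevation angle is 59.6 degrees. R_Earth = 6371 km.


h = 18044.218 km, el = 59.6 deg
d = -R_E*sin(el) + sqrt((R_E*sin(el))^2 + 2*R_E*h + h^2)
d = -6371.0000*sin(1.0402) + sqrt((6371.0000*0.8625137)^2 + 2*6371.0000*18044.218 + 18044.218^2)
d = 18706.3525 km

18706.3525 km
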